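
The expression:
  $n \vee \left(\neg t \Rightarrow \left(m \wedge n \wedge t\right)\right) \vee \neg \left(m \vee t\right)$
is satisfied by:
  {n: True, t: True, m: False}
  {n: True, m: False, t: False}
  {t: True, m: False, n: False}
  {t: False, m: False, n: False}
  {n: True, t: True, m: True}
  {n: True, m: True, t: False}
  {t: True, m: True, n: False}


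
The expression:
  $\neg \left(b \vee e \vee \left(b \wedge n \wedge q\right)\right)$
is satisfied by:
  {e: False, b: False}


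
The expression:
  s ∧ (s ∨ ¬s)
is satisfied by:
  {s: True}


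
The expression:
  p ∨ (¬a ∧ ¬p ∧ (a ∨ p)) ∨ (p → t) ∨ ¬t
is always true.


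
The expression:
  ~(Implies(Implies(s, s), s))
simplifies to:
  ~s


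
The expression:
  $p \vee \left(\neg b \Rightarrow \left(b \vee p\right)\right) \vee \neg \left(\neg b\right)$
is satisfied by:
  {b: True, p: True}
  {b: True, p: False}
  {p: True, b: False}


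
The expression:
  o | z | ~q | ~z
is always true.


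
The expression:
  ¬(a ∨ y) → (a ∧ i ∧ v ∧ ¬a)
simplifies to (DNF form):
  a ∨ y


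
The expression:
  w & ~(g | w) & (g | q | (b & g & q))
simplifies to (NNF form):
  False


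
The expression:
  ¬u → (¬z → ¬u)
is always true.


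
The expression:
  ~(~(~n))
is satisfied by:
  {n: False}


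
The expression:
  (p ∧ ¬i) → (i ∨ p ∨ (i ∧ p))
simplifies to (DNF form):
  True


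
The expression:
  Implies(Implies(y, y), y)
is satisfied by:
  {y: True}


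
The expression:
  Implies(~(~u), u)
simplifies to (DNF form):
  True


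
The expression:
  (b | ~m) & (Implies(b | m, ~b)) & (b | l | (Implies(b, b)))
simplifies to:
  ~b & ~m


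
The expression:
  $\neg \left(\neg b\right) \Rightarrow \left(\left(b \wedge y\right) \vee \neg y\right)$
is always true.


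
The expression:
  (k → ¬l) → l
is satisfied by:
  {l: True}


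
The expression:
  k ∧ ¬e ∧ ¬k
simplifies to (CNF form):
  False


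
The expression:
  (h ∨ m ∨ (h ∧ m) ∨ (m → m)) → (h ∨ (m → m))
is always true.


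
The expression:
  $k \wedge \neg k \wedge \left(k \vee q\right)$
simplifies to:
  $\text{False}$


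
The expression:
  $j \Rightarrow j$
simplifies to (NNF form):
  $\text{True}$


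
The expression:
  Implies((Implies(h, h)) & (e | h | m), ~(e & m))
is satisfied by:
  {m: False, e: False}
  {e: True, m: False}
  {m: True, e: False}


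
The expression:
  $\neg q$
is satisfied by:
  {q: False}


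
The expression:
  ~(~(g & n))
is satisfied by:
  {g: True, n: True}


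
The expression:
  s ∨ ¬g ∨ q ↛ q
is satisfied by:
  {s: True, g: False}
  {g: False, s: False}
  {g: True, s: True}


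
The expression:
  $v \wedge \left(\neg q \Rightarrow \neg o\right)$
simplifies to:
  $v \wedge \left(q \vee \neg o\right)$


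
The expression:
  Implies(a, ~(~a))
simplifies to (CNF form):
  True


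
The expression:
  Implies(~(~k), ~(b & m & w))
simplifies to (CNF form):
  ~b | ~k | ~m | ~w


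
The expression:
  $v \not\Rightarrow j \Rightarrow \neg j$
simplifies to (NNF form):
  $\text{True}$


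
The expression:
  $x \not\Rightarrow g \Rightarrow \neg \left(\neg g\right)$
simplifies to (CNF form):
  $g \vee \neg x$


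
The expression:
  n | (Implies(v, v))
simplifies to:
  True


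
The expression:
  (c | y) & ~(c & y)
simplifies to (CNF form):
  (c | y) & (c | ~c) & (y | ~y) & (~c | ~y)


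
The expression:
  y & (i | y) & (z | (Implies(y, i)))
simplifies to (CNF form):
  y & (i | z)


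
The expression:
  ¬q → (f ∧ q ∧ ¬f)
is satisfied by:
  {q: True}


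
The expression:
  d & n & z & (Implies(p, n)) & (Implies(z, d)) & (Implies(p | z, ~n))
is never true.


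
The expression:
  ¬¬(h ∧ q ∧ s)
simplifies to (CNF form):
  h ∧ q ∧ s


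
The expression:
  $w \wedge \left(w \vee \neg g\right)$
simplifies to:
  $w$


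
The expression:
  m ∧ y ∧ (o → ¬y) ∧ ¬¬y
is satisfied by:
  {m: True, y: True, o: False}


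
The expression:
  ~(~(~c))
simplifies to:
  ~c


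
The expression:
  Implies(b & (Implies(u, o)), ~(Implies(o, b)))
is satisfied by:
  {u: True, b: False, o: False}
  {u: False, b: False, o: False}
  {o: True, u: True, b: False}
  {o: True, u: False, b: False}
  {b: True, u: True, o: False}


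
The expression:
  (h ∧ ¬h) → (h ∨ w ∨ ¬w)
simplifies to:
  True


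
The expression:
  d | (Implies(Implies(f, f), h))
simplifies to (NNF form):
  d | h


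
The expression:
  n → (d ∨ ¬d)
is always true.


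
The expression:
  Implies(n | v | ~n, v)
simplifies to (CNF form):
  v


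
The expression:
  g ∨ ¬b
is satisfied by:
  {g: True, b: False}
  {b: False, g: False}
  {b: True, g: True}


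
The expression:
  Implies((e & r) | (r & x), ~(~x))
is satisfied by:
  {x: True, e: False, r: False}
  {e: False, r: False, x: False}
  {r: True, x: True, e: False}
  {r: True, e: False, x: False}
  {x: True, e: True, r: False}
  {e: True, x: False, r: False}
  {r: True, e: True, x: True}


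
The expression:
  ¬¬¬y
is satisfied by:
  {y: False}


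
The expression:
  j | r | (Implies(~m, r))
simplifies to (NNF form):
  j | m | r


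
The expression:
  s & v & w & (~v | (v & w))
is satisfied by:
  {s: True, w: True, v: True}


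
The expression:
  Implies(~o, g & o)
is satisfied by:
  {o: True}


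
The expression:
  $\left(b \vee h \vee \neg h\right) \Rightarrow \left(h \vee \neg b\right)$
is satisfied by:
  {h: True, b: False}
  {b: False, h: False}
  {b: True, h: True}


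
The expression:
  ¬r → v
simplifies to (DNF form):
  r ∨ v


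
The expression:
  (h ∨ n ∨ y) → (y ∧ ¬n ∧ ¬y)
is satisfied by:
  {n: False, y: False, h: False}


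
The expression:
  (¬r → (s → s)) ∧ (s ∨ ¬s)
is always true.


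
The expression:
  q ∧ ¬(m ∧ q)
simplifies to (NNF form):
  q ∧ ¬m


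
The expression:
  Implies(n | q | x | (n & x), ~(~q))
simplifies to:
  q | (~n & ~x)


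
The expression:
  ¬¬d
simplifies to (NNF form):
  d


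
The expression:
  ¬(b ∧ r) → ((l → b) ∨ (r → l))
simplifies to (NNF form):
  True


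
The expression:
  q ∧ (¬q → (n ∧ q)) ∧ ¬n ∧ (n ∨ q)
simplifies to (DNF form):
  q ∧ ¬n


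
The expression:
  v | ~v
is always true.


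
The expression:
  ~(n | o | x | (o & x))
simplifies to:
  ~n & ~o & ~x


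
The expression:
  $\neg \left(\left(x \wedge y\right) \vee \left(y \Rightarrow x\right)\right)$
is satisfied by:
  {y: True, x: False}


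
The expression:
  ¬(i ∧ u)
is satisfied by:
  {u: False, i: False}
  {i: True, u: False}
  {u: True, i: False}


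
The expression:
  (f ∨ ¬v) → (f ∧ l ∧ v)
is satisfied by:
  {l: True, v: True, f: False}
  {v: True, f: False, l: False}
  {f: True, l: True, v: True}


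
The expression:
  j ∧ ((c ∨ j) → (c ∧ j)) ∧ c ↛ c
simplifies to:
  False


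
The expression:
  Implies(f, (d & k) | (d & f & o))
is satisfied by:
  {d: True, o: True, k: True, f: False}
  {d: True, o: True, k: False, f: False}
  {d: True, k: True, o: False, f: False}
  {d: True, k: False, o: False, f: False}
  {o: True, k: True, d: False, f: False}
  {o: True, k: False, d: False, f: False}
  {k: True, d: False, o: False, f: False}
  {k: False, d: False, o: False, f: False}
  {f: True, d: True, o: True, k: True}
  {f: True, d: True, o: True, k: False}
  {f: True, d: True, k: True, o: False}


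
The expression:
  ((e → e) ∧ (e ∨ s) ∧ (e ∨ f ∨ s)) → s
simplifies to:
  s ∨ ¬e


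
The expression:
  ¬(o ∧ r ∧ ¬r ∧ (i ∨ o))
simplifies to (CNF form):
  True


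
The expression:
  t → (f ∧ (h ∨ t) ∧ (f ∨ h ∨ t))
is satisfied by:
  {f: True, t: False}
  {t: False, f: False}
  {t: True, f: True}


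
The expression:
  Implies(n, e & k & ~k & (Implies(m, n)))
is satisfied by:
  {n: False}


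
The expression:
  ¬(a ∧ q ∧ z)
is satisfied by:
  {q: False, z: False, a: False}
  {a: True, q: False, z: False}
  {z: True, q: False, a: False}
  {a: True, z: True, q: False}
  {q: True, a: False, z: False}
  {a: True, q: True, z: False}
  {z: True, q: True, a: False}


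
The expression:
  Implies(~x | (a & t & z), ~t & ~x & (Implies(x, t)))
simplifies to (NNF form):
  ~t | (x & ~a) | (x & ~z)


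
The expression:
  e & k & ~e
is never true.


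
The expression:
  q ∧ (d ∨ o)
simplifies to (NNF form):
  q ∧ (d ∨ o)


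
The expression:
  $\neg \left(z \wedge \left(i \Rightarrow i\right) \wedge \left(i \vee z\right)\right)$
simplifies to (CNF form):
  $\neg z$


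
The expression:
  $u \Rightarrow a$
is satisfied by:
  {a: True, u: False}
  {u: False, a: False}
  {u: True, a: True}


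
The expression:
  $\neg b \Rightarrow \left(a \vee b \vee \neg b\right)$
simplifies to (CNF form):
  $\text{True}$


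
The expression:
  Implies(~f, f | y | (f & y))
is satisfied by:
  {y: True, f: True}
  {y: True, f: False}
  {f: True, y: False}


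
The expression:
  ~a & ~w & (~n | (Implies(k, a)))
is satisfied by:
  {w: False, k: False, a: False, n: False}
  {n: True, w: False, k: False, a: False}
  {k: True, n: False, w: False, a: False}


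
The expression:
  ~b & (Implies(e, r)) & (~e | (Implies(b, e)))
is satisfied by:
  {r: True, b: False, e: False}
  {b: False, e: False, r: False}
  {r: True, e: True, b: False}


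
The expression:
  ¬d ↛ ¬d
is never true.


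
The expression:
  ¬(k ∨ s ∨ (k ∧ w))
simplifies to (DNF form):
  ¬k ∧ ¬s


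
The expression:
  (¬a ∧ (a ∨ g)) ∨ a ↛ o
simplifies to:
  (a ∧ ¬o) ∨ (g ∧ ¬a)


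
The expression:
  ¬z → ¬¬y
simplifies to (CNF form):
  y ∨ z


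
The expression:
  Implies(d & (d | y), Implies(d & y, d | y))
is always true.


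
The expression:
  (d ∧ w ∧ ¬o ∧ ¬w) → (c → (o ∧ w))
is always true.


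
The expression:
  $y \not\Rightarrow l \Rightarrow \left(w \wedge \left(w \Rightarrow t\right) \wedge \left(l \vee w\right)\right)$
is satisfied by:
  {l: True, w: True, t: True, y: False}
  {l: True, w: True, t: False, y: False}
  {l: True, t: True, w: False, y: False}
  {l: True, t: False, w: False, y: False}
  {w: True, t: True, l: False, y: False}
  {w: True, t: False, l: False, y: False}
  {t: True, l: False, w: False, y: False}
  {t: False, l: False, w: False, y: False}
  {y: True, l: True, w: True, t: True}
  {y: True, l: True, w: True, t: False}
  {y: True, l: True, t: True, w: False}
  {y: True, l: True, t: False, w: False}
  {y: True, w: True, t: True, l: False}


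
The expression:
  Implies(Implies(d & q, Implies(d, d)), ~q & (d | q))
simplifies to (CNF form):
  d & ~q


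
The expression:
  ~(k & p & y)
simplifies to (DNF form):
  ~k | ~p | ~y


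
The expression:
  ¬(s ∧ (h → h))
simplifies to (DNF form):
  ¬s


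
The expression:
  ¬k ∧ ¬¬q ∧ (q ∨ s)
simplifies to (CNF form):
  q ∧ ¬k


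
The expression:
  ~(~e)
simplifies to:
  e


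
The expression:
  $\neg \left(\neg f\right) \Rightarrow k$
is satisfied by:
  {k: True, f: False}
  {f: False, k: False}
  {f: True, k: True}


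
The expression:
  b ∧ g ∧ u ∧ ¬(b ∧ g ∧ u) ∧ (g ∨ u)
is never true.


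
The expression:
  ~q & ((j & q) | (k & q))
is never true.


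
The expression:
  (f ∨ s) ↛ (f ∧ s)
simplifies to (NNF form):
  (f ∧ ¬s) ∨ (s ∧ ¬f)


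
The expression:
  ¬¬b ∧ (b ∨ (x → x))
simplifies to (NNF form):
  b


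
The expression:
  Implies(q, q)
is always true.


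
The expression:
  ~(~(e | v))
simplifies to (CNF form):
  e | v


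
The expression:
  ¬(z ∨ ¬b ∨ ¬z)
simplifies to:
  False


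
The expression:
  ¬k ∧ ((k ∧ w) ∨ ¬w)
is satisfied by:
  {w: False, k: False}


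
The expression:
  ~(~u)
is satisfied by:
  {u: True}


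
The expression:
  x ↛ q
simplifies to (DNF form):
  x ∧ ¬q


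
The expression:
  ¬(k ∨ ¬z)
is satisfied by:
  {z: True, k: False}


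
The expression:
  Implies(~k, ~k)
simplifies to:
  True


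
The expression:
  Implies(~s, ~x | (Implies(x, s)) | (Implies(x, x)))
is always true.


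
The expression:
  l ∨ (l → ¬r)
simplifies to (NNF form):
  True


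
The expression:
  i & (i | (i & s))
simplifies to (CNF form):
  i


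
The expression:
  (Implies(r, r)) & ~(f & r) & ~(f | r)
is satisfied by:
  {r: False, f: False}


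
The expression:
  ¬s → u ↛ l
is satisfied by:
  {u: True, s: True, l: False}
  {s: True, l: False, u: False}
  {u: True, s: True, l: True}
  {s: True, l: True, u: False}
  {u: True, l: False, s: False}


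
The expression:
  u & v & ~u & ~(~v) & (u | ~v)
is never true.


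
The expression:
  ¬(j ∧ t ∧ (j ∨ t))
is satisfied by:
  {t: False, j: False}
  {j: True, t: False}
  {t: True, j: False}


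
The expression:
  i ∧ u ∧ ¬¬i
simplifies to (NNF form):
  i ∧ u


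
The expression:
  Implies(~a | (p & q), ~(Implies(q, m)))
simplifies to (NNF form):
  (a & ~p) | (a & ~q) | (q & ~m)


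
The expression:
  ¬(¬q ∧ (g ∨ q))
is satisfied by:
  {q: True, g: False}
  {g: False, q: False}
  {g: True, q: True}


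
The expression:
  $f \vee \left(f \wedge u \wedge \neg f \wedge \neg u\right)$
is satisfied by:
  {f: True}


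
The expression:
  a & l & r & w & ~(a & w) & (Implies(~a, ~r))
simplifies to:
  False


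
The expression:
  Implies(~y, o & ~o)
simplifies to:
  y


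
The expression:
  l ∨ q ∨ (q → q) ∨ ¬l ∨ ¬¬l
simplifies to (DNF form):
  True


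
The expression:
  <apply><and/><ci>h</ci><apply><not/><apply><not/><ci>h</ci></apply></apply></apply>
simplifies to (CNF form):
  <ci>h</ci>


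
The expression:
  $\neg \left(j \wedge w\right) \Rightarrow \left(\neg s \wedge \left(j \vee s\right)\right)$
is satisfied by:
  {w: True, j: True, s: False}
  {j: True, s: False, w: False}
  {w: True, s: True, j: True}


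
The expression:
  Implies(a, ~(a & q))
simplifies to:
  ~a | ~q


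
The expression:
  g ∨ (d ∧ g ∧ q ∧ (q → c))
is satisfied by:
  {g: True}


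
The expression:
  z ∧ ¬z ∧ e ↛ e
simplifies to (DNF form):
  False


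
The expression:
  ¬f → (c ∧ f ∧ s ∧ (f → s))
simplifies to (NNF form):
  f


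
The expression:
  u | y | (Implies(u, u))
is always true.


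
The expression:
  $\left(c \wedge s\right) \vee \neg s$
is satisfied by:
  {c: True, s: False}
  {s: False, c: False}
  {s: True, c: True}


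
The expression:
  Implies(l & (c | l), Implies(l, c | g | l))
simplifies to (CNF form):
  True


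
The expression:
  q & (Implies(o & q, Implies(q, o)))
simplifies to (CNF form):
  q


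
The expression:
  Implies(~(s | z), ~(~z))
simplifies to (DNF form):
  s | z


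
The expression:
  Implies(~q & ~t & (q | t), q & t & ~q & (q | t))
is always true.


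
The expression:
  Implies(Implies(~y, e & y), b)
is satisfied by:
  {b: True, y: False}
  {y: False, b: False}
  {y: True, b: True}


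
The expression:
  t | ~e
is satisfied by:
  {t: True, e: False}
  {e: False, t: False}
  {e: True, t: True}


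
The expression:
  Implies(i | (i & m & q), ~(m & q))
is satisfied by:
  {m: False, q: False, i: False}
  {i: True, m: False, q: False}
  {q: True, m: False, i: False}
  {i: True, q: True, m: False}
  {m: True, i: False, q: False}
  {i: True, m: True, q: False}
  {q: True, m: True, i: False}


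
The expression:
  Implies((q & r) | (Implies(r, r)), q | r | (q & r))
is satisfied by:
  {r: True, q: True}
  {r: True, q: False}
  {q: True, r: False}


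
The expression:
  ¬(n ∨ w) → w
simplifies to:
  n ∨ w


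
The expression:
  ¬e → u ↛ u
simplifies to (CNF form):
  e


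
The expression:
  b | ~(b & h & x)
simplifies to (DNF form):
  True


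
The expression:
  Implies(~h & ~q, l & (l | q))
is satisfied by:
  {q: True, l: True, h: True}
  {q: True, l: True, h: False}
  {q: True, h: True, l: False}
  {q: True, h: False, l: False}
  {l: True, h: True, q: False}
  {l: True, h: False, q: False}
  {h: True, l: False, q: False}


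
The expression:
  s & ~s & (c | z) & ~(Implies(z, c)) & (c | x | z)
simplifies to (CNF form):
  False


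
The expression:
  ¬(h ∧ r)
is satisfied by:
  {h: False, r: False}
  {r: True, h: False}
  {h: True, r: False}


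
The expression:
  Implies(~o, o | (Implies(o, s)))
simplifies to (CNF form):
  True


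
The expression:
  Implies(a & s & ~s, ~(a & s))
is always true.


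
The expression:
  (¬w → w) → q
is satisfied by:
  {q: True, w: False}
  {w: False, q: False}
  {w: True, q: True}


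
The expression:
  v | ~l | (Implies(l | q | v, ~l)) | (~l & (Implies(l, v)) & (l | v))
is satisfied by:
  {v: True, l: False}
  {l: False, v: False}
  {l: True, v: True}


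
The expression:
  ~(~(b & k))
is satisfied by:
  {b: True, k: True}


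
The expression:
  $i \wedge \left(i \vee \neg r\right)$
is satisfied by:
  {i: True}


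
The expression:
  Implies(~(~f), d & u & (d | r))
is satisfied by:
  {d: True, u: True, f: False}
  {d: True, u: False, f: False}
  {u: True, d: False, f: False}
  {d: False, u: False, f: False}
  {f: True, d: True, u: True}


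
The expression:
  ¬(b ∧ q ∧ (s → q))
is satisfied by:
  {q: False, b: False}
  {b: True, q: False}
  {q: True, b: False}


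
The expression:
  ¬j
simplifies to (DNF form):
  ¬j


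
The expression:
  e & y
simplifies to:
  e & y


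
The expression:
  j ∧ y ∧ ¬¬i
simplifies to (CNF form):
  i ∧ j ∧ y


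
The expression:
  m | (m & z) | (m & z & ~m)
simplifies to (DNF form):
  m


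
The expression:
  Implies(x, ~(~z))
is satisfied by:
  {z: True, x: False}
  {x: False, z: False}
  {x: True, z: True}


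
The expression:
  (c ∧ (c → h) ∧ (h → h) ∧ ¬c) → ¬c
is always true.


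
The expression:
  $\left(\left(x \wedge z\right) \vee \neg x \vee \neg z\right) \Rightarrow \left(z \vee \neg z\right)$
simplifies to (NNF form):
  $\text{True}$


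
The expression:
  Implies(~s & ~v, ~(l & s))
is always true.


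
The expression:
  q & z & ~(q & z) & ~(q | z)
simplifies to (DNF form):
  False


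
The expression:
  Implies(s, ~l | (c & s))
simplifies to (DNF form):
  c | ~l | ~s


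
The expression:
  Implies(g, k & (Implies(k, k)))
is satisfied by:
  {k: True, g: False}
  {g: False, k: False}
  {g: True, k: True}


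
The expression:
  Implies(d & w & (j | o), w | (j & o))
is always true.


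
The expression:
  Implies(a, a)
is always true.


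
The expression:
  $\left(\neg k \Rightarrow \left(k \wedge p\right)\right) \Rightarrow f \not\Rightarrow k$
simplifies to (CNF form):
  $\neg k$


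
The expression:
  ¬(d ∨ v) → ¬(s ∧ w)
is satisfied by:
  {d: True, v: True, s: False, w: False}
  {d: True, s: False, v: False, w: False}
  {v: True, d: False, s: False, w: False}
  {d: False, s: False, v: False, w: False}
  {w: True, d: True, v: True, s: False}
  {w: True, d: True, s: False, v: False}
  {w: True, v: True, d: False, s: False}
  {w: True, d: False, s: False, v: False}
  {d: True, s: True, v: True, w: False}
  {d: True, s: True, w: False, v: False}
  {s: True, v: True, w: False, d: False}
  {s: True, w: False, v: False, d: False}
  {d: True, s: True, w: True, v: True}
  {d: True, s: True, w: True, v: False}
  {s: True, w: True, v: True, d: False}


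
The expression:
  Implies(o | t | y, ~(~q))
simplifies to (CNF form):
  (q | ~o) & (q | ~t) & (q | ~y)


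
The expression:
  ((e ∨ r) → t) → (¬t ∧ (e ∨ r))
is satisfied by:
  {r: True, e: True, t: False}
  {r: True, t: False, e: False}
  {e: True, t: False, r: False}


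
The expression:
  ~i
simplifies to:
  ~i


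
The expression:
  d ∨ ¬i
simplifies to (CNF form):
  d ∨ ¬i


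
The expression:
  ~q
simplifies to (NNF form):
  ~q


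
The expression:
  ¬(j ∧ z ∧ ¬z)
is always true.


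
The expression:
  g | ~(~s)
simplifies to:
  g | s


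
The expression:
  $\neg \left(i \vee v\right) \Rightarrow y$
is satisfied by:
  {i: True, y: True, v: True}
  {i: True, y: True, v: False}
  {i: True, v: True, y: False}
  {i: True, v: False, y: False}
  {y: True, v: True, i: False}
  {y: True, v: False, i: False}
  {v: True, y: False, i: False}


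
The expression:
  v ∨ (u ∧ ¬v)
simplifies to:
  u ∨ v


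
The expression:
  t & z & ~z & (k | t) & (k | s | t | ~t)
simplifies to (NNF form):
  False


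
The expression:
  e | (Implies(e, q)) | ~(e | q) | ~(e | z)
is always true.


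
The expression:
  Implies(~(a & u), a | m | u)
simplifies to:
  a | m | u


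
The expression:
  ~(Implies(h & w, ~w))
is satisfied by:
  {h: True, w: True}


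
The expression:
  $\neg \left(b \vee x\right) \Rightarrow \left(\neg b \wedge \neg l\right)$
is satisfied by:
  {x: True, b: True, l: False}
  {x: True, l: False, b: False}
  {b: True, l: False, x: False}
  {b: False, l: False, x: False}
  {x: True, b: True, l: True}
  {x: True, l: True, b: False}
  {b: True, l: True, x: False}


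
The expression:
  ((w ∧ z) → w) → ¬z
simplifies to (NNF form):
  ¬z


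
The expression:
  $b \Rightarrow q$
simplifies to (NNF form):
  $q \vee \neg b$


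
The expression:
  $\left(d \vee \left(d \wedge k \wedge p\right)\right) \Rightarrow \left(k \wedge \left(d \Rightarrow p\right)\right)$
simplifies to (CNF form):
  $\left(k \vee \neg d\right) \wedge \left(p \vee \neg d\right)$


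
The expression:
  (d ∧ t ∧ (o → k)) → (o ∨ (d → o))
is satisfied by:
  {o: True, t: False, d: False}
  {t: False, d: False, o: False}
  {d: True, o: True, t: False}
  {d: True, t: False, o: False}
  {o: True, t: True, d: False}
  {t: True, o: False, d: False}
  {d: True, t: True, o: True}


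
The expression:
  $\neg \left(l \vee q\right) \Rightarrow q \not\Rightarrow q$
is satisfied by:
  {q: True, l: True}
  {q: True, l: False}
  {l: True, q: False}


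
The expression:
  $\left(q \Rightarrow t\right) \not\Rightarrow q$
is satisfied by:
  {q: False}


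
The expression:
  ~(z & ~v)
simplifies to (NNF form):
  v | ~z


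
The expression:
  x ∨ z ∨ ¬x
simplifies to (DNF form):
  True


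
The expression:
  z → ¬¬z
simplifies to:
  True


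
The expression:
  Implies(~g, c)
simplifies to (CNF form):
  c | g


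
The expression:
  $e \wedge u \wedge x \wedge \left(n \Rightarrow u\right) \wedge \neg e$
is never true.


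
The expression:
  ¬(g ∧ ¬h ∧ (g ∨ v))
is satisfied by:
  {h: True, g: False}
  {g: False, h: False}
  {g: True, h: True}


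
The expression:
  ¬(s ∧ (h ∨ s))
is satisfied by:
  {s: False}


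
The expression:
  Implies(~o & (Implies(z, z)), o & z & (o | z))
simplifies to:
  o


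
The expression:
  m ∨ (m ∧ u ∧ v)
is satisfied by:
  {m: True}


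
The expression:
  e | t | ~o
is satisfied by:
  {t: True, e: True, o: False}
  {t: True, o: False, e: False}
  {e: True, o: False, t: False}
  {e: False, o: False, t: False}
  {t: True, e: True, o: True}
  {t: True, o: True, e: False}
  {e: True, o: True, t: False}


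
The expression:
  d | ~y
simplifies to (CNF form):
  d | ~y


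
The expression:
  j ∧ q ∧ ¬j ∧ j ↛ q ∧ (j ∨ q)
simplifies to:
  False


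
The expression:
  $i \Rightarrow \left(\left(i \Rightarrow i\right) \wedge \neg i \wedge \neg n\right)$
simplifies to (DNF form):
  $\neg i$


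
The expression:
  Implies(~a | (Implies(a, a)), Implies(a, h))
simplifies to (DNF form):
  h | ~a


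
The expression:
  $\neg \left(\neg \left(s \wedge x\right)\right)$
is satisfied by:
  {s: True, x: True}


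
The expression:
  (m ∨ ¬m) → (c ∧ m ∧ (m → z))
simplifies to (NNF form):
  c ∧ m ∧ z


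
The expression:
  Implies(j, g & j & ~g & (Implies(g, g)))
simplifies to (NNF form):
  ~j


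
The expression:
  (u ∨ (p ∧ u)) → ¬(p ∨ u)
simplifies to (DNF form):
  ¬u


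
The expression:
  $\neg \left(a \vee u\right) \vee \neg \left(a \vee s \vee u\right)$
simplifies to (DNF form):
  $\neg a \wedge \neg u$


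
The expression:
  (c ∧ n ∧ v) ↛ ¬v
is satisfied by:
  {c: True, n: True, v: True}


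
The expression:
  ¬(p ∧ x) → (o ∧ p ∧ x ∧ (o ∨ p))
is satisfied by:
  {p: True, x: True}


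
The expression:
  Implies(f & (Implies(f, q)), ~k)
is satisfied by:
  {k: False, q: False, f: False}
  {f: True, k: False, q: False}
  {q: True, k: False, f: False}
  {f: True, q: True, k: False}
  {k: True, f: False, q: False}
  {f: True, k: True, q: False}
  {q: True, k: True, f: False}


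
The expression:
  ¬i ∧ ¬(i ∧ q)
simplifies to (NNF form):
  ¬i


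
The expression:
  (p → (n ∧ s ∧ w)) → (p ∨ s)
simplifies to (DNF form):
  p ∨ s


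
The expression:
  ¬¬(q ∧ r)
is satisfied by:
  {r: True, q: True}


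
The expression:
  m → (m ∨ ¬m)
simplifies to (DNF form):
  True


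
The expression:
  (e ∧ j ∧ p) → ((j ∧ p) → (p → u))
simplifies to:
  u ∨ ¬e ∨ ¬j ∨ ¬p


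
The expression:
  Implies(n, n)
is always true.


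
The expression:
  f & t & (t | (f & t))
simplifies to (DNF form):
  f & t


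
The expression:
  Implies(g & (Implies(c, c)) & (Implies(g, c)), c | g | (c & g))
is always true.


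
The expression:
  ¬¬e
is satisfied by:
  {e: True}


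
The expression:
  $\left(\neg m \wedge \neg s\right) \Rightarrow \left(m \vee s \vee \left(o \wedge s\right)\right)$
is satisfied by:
  {m: True, s: True}
  {m: True, s: False}
  {s: True, m: False}


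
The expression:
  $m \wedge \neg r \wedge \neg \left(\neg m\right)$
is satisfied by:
  {m: True, r: False}


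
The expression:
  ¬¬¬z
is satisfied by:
  {z: False}


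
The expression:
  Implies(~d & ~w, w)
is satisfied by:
  {d: True, w: True}
  {d: True, w: False}
  {w: True, d: False}


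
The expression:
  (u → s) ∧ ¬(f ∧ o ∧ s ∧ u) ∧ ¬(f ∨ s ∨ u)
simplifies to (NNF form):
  ¬f ∧ ¬s ∧ ¬u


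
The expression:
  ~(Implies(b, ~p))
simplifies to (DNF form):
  b & p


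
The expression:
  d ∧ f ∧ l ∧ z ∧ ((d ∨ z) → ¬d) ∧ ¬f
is never true.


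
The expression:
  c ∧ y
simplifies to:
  c ∧ y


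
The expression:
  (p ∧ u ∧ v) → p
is always true.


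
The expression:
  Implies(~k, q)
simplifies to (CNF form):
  k | q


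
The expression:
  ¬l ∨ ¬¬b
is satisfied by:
  {b: True, l: False}
  {l: False, b: False}
  {l: True, b: True}


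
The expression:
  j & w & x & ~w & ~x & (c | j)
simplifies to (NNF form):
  False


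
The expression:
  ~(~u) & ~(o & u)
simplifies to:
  u & ~o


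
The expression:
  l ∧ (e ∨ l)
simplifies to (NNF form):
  l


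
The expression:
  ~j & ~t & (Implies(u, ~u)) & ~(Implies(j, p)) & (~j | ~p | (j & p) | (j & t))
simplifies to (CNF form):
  False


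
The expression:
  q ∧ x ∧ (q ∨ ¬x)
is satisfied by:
  {x: True, q: True}


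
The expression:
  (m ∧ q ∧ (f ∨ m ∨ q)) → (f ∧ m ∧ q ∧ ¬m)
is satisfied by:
  {m: False, q: False}
  {q: True, m: False}
  {m: True, q: False}


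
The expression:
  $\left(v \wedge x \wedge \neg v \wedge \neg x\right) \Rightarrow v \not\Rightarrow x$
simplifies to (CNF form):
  $\text{True}$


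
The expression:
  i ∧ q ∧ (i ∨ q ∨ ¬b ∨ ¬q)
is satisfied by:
  {i: True, q: True}


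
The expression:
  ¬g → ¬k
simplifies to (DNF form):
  g ∨ ¬k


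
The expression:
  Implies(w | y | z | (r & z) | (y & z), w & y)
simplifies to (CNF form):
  (w | ~y) & (w | ~z) & (y | ~w)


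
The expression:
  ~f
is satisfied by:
  {f: False}


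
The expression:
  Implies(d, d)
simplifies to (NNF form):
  True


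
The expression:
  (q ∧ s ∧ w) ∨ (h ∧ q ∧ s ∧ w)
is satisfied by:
  {w: True, q: True, s: True}


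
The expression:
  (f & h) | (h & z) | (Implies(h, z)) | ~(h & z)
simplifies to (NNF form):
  True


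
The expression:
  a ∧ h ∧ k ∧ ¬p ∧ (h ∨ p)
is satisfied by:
  {a: True, h: True, k: True, p: False}


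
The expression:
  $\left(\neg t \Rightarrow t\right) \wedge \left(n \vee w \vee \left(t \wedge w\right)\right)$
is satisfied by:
  {t: True, n: True, w: True}
  {t: True, n: True, w: False}
  {t: True, w: True, n: False}


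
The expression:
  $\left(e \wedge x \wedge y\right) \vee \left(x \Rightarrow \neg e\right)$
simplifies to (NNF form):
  $y \vee \neg e \vee \neg x$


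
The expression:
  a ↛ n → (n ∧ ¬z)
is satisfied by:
  {n: True, a: False}
  {a: False, n: False}
  {a: True, n: True}


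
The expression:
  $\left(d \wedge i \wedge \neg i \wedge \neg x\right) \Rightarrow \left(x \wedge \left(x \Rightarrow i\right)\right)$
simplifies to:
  $\text{True}$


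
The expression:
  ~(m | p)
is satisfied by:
  {p: False, m: False}


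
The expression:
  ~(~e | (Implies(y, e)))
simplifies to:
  False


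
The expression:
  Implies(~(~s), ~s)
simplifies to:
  ~s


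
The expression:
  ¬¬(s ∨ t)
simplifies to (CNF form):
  s ∨ t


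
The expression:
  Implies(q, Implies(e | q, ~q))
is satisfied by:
  {q: False}


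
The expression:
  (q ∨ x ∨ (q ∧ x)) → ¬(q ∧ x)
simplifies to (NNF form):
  ¬q ∨ ¬x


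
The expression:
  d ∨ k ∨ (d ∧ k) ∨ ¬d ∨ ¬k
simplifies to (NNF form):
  True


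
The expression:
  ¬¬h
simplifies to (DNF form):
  h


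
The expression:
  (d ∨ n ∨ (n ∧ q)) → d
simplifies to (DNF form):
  d ∨ ¬n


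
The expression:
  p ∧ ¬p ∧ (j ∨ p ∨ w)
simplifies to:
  False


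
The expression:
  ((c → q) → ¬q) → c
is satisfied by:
  {q: True, c: True}
  {q: True, c: False}
  {c: True, q: False}


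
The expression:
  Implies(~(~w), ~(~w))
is always true.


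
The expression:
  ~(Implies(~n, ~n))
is never true.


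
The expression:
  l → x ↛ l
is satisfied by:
  {l: False}


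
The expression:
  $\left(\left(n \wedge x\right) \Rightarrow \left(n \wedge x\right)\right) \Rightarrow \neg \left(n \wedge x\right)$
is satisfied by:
  {x: False, n: False}
  {n: True, x: False}
  {x: True, n: False}


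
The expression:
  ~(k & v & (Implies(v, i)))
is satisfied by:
  {k: False, i: False, v: False}
  {v: True, k: False, i: False}
  {i: True, k: False, v: False}
  {v: True, i: True, k: False}
  {k: True, v: False, i: False}
  {v: True, k: True, i: False}
  {i: True, k: True, v: False}


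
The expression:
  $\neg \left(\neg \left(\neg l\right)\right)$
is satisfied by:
  {l: False}


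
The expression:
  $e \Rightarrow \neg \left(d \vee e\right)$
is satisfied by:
  {e: False}


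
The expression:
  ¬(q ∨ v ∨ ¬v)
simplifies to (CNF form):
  False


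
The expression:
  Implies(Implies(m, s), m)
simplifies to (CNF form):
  m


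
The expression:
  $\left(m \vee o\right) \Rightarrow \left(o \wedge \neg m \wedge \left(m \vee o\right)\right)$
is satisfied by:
  {m: False}


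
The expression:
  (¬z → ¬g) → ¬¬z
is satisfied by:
  {z: True, g: True}
  {z: True, g: False}
  {g: True, z: False}


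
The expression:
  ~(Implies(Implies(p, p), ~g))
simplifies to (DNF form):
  g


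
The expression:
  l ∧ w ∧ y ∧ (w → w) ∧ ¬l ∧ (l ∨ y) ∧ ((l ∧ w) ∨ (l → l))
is never true.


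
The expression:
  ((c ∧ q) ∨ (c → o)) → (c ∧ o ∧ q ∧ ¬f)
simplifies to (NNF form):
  c ∧ (o ∨ ¬q) ∧ (q ∨ ¬o) ∧ (¬f ∨ ¬q)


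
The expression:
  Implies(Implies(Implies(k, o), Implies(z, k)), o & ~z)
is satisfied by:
  {o: True, k: False, z: False}
  {z: True, k: False, o: True}
  {z: True, k: False, o: False}
  {o: True, k: True, z: False}


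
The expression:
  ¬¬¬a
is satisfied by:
  {a: False}


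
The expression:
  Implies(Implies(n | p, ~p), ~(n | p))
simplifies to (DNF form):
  p | ~n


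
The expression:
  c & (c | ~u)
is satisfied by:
  {c: True}


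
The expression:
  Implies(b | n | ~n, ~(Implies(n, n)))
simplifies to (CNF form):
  False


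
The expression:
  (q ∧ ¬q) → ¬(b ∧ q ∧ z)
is always true.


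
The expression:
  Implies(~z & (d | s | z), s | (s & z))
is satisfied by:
  {z: True, s: True, d: False}
  {z: True, s: False, d: False}
  {s: True, z: False, d: False}
  {z: False, s: False, d: False}
  {d: True, z: True, s: True}
  {d: True, z: True, s: False}
  {d: True, s: True, z: False}


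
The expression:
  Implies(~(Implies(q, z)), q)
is always true.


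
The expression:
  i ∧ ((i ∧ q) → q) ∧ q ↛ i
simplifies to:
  False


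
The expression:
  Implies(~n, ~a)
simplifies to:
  n | ~a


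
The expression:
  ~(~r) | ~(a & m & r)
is always true.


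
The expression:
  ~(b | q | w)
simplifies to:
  ~b & ~q & ~w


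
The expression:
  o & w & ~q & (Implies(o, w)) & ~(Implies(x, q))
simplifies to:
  o & w & x & ~q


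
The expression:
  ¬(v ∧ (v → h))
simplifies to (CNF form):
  ¬h ∨ ¬v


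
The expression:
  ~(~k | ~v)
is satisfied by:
  {k: True, v: True}


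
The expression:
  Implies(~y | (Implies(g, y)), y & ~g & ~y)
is never true.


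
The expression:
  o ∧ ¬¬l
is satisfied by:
  {o: True, l: True}


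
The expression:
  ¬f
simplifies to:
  ¬f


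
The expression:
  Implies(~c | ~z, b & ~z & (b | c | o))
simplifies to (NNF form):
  (c & z) | (b & ~z)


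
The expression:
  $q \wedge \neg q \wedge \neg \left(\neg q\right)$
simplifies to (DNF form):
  $\text{False}$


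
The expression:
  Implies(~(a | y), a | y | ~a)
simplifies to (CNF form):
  True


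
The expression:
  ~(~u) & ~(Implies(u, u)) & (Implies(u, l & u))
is never true.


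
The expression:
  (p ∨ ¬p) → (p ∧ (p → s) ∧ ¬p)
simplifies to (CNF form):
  False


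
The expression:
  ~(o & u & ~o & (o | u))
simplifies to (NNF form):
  True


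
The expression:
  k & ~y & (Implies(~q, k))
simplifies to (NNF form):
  k & ~y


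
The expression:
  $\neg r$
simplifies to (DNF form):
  $\neg r$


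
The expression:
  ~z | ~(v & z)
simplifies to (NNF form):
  ~v | ~z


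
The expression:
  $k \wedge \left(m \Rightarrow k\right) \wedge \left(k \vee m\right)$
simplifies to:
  $k$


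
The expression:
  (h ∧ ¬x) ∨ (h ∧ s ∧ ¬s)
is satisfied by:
  {h: True, x: False}


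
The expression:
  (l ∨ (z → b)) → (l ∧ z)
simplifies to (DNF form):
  (l ∧ z) ∨ (z ∧ ¬b)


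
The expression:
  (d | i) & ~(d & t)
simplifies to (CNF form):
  (d | i) & (d | ~d) & (i | ~t) & (~d | ~t)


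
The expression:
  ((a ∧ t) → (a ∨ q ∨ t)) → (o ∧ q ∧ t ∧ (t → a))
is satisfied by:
  {t: True, a: True, o: True, q: True}


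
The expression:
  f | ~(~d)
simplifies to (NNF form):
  d | f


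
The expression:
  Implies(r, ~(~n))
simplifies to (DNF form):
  n | ~r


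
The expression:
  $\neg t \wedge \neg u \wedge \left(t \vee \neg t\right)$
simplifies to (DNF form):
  $\neg t \wedge \neg u$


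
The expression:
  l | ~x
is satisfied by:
  {l: True, x: False}
  {x: False, l: False}
  {x: True, l: True}


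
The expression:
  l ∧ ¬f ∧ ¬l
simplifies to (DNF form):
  False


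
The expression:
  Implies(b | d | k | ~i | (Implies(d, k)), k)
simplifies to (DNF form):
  k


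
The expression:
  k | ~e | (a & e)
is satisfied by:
  {a: True, k: True, e: False}
  {a: True, e: False, k: False}
  {k: True, e: False, a: False}
  {k: False, e: False, a: False}
  {a: True, k: True, e: True}
  {a: True, e: True, k: False}
  {k: True, e: True, a: False}


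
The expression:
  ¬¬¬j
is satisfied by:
  {j: False}


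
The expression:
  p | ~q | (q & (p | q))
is always true.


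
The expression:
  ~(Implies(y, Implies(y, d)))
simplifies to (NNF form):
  y & ~d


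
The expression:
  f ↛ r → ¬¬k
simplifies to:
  k ∨ r ∨ ¬f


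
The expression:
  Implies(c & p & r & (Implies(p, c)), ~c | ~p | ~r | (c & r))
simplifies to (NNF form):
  True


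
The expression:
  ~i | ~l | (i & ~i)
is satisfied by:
  {l: False, i: False}
  {i: True, l: False}
  {l: True, i: False}


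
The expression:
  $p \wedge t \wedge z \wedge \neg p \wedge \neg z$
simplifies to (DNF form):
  $\text{False}$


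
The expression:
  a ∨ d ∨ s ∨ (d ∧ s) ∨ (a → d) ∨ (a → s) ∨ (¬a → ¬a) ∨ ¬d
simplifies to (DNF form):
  True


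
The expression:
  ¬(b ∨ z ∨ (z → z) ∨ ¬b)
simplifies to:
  False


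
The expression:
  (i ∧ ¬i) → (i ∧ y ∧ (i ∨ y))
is always true.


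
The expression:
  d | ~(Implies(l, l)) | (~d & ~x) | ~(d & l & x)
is always true.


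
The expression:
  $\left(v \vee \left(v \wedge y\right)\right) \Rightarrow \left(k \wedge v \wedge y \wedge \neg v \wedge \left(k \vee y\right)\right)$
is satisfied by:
  {v: False}


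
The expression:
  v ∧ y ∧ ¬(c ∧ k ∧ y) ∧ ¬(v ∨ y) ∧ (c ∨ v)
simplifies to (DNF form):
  False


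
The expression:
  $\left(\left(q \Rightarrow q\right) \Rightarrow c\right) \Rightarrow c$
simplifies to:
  $\text{True}$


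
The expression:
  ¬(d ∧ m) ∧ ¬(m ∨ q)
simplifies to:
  ¬m ∧ ¬q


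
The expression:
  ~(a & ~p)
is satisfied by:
  {p: True, a: False}
  {a: False, p: False}
  {a: True, p: True}


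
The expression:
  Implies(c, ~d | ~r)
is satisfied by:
  {c: False, d: False, r: False}
  {r: True, c: False, d: False}
  {d: True, c: False, r: False}
  {r: True, d: True, c: False}
  {c: True, r: False, d: False}
  {r: True, c: True, d: False}
  {d: True, c: True, r: False}


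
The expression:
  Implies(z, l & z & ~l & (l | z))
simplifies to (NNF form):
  ~z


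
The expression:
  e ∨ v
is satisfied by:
  {v: True, e: True}
  {v: True, e: False}
  {e: True, v: False}


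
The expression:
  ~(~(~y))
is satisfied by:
  {y: False}


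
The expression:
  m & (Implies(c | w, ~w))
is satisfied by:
  {m: True, w: False}
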